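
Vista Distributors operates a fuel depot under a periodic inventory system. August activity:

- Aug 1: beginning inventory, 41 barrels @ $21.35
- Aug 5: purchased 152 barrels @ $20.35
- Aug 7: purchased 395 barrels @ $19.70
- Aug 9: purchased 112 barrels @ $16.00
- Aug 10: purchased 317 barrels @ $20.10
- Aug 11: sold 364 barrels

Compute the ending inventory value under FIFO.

Aug 11, 364 sold [FIFO — oldest first]: 41 @ $21.35 + 152 @ $20.35 + 171 @ $19.70 = $7,337.25
Ending inventory: 224 @ $19.70 + 112 @ $16.00 + 317 @ $20.10 = $12,576.50

Ending inventory = $12,576.50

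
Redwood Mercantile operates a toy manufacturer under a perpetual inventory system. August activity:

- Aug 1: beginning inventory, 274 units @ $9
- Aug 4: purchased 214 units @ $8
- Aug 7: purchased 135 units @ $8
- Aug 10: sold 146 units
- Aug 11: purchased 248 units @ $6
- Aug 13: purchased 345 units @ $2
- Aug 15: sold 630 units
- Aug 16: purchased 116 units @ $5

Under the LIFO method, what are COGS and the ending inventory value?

Aug 10, 146 sold [LIFO — newest first]: 135 @ $8 + 11 @ $8 = $1,168
Aug 15, 630 sold [LIFO — newest first]: 345 @ $2 + 248 @ $6 + 37 @ $8 = $2,474
Total COGS = $1,168 + $2,474 = $3,642
Ending inventory: 274 @ $9 + 166 @ $8 + 116 @ $5 = $4,374

COGS = $3,642; ending inventory = $4,374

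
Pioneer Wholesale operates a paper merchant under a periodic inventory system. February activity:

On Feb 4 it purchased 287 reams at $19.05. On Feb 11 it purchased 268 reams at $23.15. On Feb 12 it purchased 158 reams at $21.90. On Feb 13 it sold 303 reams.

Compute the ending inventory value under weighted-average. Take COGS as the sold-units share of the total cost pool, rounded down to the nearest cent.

Feb 13, sell 303: 303/713 × $15,131.75 → $6,430.46
Ending inventory (cost pool remaining) = $8,701.29

Ending inventory = $8,701.29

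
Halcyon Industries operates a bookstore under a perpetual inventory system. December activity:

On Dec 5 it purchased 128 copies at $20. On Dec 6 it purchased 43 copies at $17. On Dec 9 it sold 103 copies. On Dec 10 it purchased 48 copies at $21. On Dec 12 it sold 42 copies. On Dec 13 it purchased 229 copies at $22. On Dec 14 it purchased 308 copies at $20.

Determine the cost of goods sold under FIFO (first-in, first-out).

Dec 9, 103 sold [FIFO — oldest first]: 103 @ $20 = $2,060
Dec 12, 42 sold [FIFO — oldest first]: 25 @ $20 + 17 @ $17 = $789
Total COGS = $2,060 + $789 = $2,849
Ending inventory: 26 @ $17 + 48 @ $21 + 229 @ $22 + 308 @ $20 = $12,648

COGS = $2,849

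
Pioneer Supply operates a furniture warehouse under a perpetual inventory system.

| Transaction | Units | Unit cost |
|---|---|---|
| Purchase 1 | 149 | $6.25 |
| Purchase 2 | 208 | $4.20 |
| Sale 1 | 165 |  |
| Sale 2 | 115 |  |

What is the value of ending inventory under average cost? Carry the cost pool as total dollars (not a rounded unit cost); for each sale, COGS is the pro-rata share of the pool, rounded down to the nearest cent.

After Purchase 1: 149 on hand, pool $931.25 (≈ $6.2500 each)
After Purchase 2: 357 on hand, pool $1,804.85 (≈ $5.0556 each)
Sale 1, sell 165: 165/357 × $1,804.85 → $834.17
Sale 2, sell 115: 115/192 × $970.68 → $581.39
Total COGS = $834.17 + $581.39 = $1,415.56
Ending inventory (cost pool remaining) = $389.29

Ending inventory = $389.29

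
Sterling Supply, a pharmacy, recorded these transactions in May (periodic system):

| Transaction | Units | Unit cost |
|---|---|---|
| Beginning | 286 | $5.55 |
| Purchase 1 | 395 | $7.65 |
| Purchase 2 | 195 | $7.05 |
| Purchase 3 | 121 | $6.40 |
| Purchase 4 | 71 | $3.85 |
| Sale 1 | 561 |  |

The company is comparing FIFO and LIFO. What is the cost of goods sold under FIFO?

COGS = $3,691.05

FIFO COGS: 286 @ $5.55 + 275 @ $7.65 = $3,691.05
LIFO COGS: 71 @ $3.85 + 121 @ $6.40 + 195 @ $7.05 + 174 @ $7.65 = $3,753.60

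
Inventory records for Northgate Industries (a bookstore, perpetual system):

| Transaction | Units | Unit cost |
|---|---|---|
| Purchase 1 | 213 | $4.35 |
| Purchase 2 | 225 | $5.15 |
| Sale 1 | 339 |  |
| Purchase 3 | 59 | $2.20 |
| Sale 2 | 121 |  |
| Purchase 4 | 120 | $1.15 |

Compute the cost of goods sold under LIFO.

Sale 1 (339) [LIFO — newest first]: 225 @ $5.15 + 114 @ $4.35 = $1,654.65
Sale 2 (121) [LIFO — newest first]: 59 @ $2.20 + 62 @ $4.35 = $399.50
Total COGS = $1,654.65 + $399.50 = $2,054.15
Ending inventory: 37 @ $4.35 + 120 @ $1.15 = $298.95

COGS = $2,054.15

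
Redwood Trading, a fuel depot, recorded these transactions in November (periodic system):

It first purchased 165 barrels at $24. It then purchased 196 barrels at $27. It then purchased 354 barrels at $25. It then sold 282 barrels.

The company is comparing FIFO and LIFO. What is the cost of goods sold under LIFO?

FIFO COGS: 165 @ $24 + 117 @ $27 = $7,119
LIFO COGS: 282 @ $25 = $7,050

COGS = $7,050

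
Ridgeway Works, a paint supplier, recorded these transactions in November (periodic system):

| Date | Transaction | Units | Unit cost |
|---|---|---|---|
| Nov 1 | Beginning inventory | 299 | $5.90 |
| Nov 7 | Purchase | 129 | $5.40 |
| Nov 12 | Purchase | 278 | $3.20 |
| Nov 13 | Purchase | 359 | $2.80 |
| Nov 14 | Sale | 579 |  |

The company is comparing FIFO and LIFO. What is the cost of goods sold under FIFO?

FIFO COGS: 299 @ $5.90 + 129 @ $5.40 + 151 @ $3.20 = $2,943.90
LIFO COGS: 359 @ $2.80 + 220 @ $3.20 = $1,709.20

COGS = $2,943.90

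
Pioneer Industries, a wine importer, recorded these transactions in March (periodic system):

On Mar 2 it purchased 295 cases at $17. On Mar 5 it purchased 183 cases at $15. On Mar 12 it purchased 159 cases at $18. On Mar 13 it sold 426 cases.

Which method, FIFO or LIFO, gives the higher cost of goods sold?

LIFO

FIFO COGS: 295 @ $17 + 131 @ $15 = $6,980
LIFO COGS: 159 @ $18 + 183 @ $15 + 84 @ $17 = $7,035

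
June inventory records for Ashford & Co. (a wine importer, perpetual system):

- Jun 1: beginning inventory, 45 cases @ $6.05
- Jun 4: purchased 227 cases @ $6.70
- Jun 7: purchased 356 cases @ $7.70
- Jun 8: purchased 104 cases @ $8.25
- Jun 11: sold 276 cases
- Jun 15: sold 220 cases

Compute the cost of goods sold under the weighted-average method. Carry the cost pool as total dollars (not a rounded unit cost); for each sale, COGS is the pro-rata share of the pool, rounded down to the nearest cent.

COGS = $3,653.83

After Jun 1: 45 on hand, pool $272.25 (≈ $6.0500 each)
After Jun 4: 272 on hand, pool $1,793.15 (≈ $6.5925 each)
After Jun 7: 628 on hand, pool $4,534.35 (≈ $7.2203 each)
After Jun 8: 732 on hand, pool $5,392.35 (≈ $7.3666 each)
Jun 11, sell 276: 276/732 × $5,392.35 → $2,033.18
Jun 15, sell 220: 220/456 × $3,359.17 → $1,620.65
Total COGS = $2,033.18 + $1,620.65 = $3,653.83
Ending inventory (cost pool remaining) = $1,738.52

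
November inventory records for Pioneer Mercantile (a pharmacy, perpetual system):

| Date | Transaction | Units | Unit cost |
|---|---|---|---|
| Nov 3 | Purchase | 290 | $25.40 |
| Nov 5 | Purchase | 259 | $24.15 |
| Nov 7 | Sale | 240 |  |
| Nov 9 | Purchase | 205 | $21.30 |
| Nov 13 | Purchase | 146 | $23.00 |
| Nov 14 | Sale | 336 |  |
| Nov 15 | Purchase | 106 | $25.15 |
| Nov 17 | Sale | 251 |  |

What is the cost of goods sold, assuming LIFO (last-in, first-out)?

COGS = $19,464.65

Nov 7, 240 sold [LIFO — newest first]: 240 @ $24.15 = $5,796.00
Nov 14, 336 sold [LIFO — newest first]: 146 @ $23.00 + 190 @ $21.30 = $7,405.00
Nov 17, 251 sold [LIFO — newest first]: 106 @ $25.15 + 15 @ $21.30 + 19 @ $24.15 + 111 @ $25.40 = $6,263.65
Total COGS = $5,796.00 + $7,405.00 + $6,263.65 = $19,464.65
Ending inventory: 179 @ $25.40 = $4,546.60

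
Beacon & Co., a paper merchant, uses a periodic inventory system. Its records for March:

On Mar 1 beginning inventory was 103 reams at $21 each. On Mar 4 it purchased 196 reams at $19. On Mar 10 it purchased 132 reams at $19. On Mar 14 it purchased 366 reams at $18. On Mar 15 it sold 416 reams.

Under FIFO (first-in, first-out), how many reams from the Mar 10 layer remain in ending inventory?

Mar 15, 416 sold [FIFO — oldest first]: 103 @ $21 + 196 @ $19 + 117 @ $19 = $8,110
Ending inventory: 15 @ $19 + 366 @ $18 = $6,873
Check: goods available $14,983 = COGS $8,110 + ending $6,873

15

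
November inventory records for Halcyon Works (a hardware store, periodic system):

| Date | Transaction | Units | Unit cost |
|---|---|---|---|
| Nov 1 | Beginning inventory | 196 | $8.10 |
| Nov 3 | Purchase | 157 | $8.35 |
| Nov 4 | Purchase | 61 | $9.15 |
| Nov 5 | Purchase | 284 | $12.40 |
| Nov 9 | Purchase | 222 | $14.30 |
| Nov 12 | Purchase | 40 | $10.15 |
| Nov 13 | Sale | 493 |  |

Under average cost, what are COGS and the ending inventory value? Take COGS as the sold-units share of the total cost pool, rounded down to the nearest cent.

Nov 13, sell 493: 493/960 × $10,558.90 → $5,422.43
Ending inventory (cost pool remaining) = $5,136.47

COGS = $5,422.43; ending inventory = $5,136.47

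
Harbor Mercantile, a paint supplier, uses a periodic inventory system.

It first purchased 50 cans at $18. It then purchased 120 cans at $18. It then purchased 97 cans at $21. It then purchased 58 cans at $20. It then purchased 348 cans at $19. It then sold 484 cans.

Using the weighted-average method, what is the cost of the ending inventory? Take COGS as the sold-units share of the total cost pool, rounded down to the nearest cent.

Sale 1, sell 484: 484/673 × $12,869.00 → $9,254.97
Ending inventory (cost pool remaining) = $3,614.03

Ending inventory = $3,614.03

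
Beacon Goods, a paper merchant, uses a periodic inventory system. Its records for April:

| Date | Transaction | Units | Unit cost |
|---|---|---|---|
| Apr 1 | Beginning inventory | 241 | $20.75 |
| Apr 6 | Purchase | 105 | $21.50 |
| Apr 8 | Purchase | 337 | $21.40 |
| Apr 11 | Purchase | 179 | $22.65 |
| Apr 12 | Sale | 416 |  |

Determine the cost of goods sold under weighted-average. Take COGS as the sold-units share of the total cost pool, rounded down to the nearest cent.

Apr 12, sell 416: 416/862 × $18,524.40 → $8,939.84
Ending inventory (cost pool remaining) = $9,584.56
Check: goods available $18,524.40 = COGS $8,939.84 + ending $9,584.56

COGS = $8,939.84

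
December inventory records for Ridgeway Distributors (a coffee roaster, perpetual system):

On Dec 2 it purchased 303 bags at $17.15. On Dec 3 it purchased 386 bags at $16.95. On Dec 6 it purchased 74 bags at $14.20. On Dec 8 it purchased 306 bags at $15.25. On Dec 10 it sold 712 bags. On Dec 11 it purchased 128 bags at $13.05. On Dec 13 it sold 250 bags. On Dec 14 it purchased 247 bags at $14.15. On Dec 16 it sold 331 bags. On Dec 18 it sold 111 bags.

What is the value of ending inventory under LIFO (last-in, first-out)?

Dec 10, 712 sold [LIFO — newest first]: 306 @ $15.25 + 74 @ $14.20 + 332 @ $16.95 = $11,344.70
Dec 13, 250 sold [LIFO — newest first]: 128 @ $13.05 + 54 @ $16.95 + 68 @ $17.15 = $3,751.90
Dec 16, 331 sold [LIFO — newest first]: 247 @ $14.15 + 84 @ $17.15 = $4,935.65
Dec 18, 111 sold [LIFO — newest first]: 111 @ $17.15 = $1,903.65
Total COGS = $11,344.70 + $3,751.90 + $4,935.65 + $1,903.65 = $21,935.90
Ending inventory: 40 @ $17.15 = $686.00
Check: goods available $22,621.90 = COGS $21,935.90 + ending $686.00

Ending inventory = $686.00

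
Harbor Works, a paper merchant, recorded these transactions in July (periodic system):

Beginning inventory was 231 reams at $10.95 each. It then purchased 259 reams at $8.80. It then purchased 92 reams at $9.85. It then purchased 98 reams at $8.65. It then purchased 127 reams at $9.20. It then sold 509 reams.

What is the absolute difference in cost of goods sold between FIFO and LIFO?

FIFO COGS: 231 @ $10.95 + 259 @ $8.80 + 19 @ $9.85 = $4,995.80
LIFO COGS: 127 @ $9.20 + 98 @ $8.65 + 92 @ $9.85 + 192 @ $8.80 = $4,611.90
Difference = |$4,995.80 − $4,611.90| = $383.90

$383.90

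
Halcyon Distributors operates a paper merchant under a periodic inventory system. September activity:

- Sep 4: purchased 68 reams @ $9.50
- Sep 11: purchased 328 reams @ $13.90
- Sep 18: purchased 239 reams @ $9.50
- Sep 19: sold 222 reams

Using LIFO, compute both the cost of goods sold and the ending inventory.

COGS = $2,109.00; ending inventory = $5,366.70

Sep 19, 222 sold [LIFO — newest first]: 222 @ $9.50 = $2,109.00
Ending inventory: 68 @ $9.50 + 328 @ $13.90 + 17 @ $9.50 = $5,366.70
Check: goods available $7,475.70 = COGS $2,109.00 + ending $5,366.70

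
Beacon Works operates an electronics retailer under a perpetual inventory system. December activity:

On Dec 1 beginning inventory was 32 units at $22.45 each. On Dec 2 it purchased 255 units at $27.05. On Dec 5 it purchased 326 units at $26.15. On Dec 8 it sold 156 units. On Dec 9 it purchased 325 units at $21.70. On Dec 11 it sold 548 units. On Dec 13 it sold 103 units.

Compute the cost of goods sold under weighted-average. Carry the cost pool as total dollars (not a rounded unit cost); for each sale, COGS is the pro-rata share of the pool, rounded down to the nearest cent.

After Dec 1: 32 on hand, pool $718.40 (≈ $22.4500 each)
After Dec 2: 287 on hand, pool $7,616.15 (≈ $26.5371 each)
After Dec 5: 613 on hand, pool $16,141.05 (≈ $26.3312 each)
Dec 8, sell 156: 156/613 × $16,141.05 → $4,107.67
After Dec 9: 782 on hand, pool $19,085.88 (≈ $24.4065 each)
Dec 11, sell 548: 548/782 × $19,085.88 → $13,374.75
Dec 13, sell 103: 103/234 × $5,711.13 → $2,513.87
Total COGS = $4,107.67 + $13,374.75 + $2,513.87 = $19,996.29
Ending inventory (cost pool remaining) = $3,197.26
Check: goods available $23,193.55 = COGS $19,996.29 + ending $3,197.26

COGS = $19,996.29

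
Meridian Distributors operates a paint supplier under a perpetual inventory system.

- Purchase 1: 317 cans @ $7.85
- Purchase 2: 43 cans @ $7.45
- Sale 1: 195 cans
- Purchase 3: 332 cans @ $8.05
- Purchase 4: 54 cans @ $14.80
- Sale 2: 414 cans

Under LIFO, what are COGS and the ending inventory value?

Sale 1 (195) [LIFO — newest first]: 43 @ $7.45 + 152 @ $7.85 = $1,513.55
Sale 2 (414) [LIFO — newest first]: 54 @ $14.80 + 332 @ $8.05 + 28 @ $7.85 = $3,691.60
Total COGS = $1,513.55 + $3,691.60 = $5,205.15
Ending inventory: 137 @ $7.85 = $1,075.45
Check: goods available $6,280.60 = COGS $5,205.15 + ending $1,075.45

COGS = $5,205.15; ending inventory = $1,075.45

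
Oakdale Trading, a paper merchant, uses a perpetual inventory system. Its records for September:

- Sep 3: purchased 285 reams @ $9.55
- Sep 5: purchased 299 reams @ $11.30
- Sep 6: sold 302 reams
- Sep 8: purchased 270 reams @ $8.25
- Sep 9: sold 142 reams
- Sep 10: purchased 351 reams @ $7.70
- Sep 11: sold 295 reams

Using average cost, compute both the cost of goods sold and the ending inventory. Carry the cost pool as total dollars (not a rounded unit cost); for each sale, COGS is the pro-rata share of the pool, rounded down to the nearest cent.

COGS = $7,022.70; ending inventory = $4,007.95

After Sep 3: 285 on hand, pool $2,721.75 (≈ $9.5500 each)
After Sep 5: 584 on hand, pool $6,100.45 (≈ $10.4460 each)
Sep 6, sell 302: 302/584 × $6,100.45 → $3,154.68
After Sep 8: 552 on hand, pool $5,173.27 (≈ $9.3719 each)
Sep 9, sell 142: 142/552 × $5,173.27 → $1,330.80
After Sep 10: 761 on hand, pool $6,545.17 (≈ $8.6007 each)
Sep 11, sell 295: 295/761 × $6,545.17 → $2,537.22
Total COGS = $3,154.68 + $1,330.80 + $2,537.22 = $7,022.70
Ending inventory (cost pool remaining) = $4,007.95
Check: goods available $11,030.65 = COGS $7,022.70 + ending $4,007.95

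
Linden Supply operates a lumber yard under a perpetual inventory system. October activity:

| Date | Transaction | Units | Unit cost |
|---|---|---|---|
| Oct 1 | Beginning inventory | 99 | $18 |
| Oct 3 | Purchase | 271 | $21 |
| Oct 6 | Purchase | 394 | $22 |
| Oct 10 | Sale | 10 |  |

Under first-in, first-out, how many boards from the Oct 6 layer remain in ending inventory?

394

Oct 10, 10 sold [FIFO — oldest first]: 10 @ $18 = $180
Ending inventory: 89 @ $18 + 271 @ $21 + 394 @ $22 = $15,961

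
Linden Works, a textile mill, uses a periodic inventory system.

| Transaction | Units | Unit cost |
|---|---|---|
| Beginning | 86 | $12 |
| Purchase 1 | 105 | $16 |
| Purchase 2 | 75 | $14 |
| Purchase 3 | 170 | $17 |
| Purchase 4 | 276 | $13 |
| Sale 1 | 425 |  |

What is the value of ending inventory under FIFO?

Ending inventory = $3,775

Sale 1 (425) [FIFO — oldest first]: 86 @ $12 + 105 @ $16 + 75 @ $14 + 159 @ $17 = $6,465
Ending inventory: 11 @ $17 + 276 @ $13 = $3,775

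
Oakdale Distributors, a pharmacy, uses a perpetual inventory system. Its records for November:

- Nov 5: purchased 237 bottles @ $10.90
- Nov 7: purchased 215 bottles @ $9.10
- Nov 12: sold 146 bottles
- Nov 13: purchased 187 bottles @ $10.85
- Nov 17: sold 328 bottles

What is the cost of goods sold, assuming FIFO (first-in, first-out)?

COGS = $4,778.50

Nov 12, 146 sold [FIFO — oldest first]: 146 @ $10.90 = $1,591.40
Nov 17, 328 sold [FIFO — oldest first]: 91 @ $10.90 + 215 @ $9.10 + 22 @ $10.85 = $3,187.10
Total COGS = $1,591.40 + $3,187.10 = $4,778.50
Ending inventory: 165 @ $10.85 = $1,790.25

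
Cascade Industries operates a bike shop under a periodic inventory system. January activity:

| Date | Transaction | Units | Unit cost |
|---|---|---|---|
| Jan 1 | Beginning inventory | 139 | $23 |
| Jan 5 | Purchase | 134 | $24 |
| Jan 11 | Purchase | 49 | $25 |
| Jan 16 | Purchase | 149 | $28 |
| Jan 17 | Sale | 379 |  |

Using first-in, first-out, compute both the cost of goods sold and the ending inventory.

Jan 17, 379 sold [FIFO — oldest first]: 139 @ $23 + 134 @ $24 + 49 @ $25 + 57 @ $28 = $9,234
Ending inventory: 92 @ $28 = $2,576

COGS = $9,234; ending inventory = $2,576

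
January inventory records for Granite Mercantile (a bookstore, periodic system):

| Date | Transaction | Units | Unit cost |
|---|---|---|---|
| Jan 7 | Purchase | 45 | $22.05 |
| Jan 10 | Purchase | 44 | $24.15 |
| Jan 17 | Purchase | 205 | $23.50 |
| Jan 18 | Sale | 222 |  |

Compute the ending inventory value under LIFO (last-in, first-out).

Jan 18, 222 sold [LIFO — newest first]: 205 @ $23.50 + 17 @ $24.15 = $5,228.05
Ending inventory: 45 @ $22.05 + 27 @ $24.15 = $1,644.30

Ending inventory = $1,644.30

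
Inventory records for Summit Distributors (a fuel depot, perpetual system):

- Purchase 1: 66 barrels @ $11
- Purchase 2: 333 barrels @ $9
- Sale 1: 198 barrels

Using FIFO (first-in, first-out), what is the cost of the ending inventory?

Sale 1 (198) [FIFO — oldest first]: 66 @ $11 + 132 @ $9 = $1,914
Ending inventory: 201 @ $9 = $1,809

Ending inventory = $1,809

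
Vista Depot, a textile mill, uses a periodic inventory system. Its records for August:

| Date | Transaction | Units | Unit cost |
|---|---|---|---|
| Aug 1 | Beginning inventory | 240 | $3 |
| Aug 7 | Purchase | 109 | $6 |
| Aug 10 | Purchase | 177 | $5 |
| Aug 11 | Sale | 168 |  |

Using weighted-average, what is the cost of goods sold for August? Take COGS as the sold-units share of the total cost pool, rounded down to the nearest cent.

COGS = $721.50

Aug 11, sell 168: 168/526 × $2,259.00 → $721.50
Ending inventory (cost pool remaining) = $1,537.50
Check: goods available $2,259.00 = COGS $721.50 + ending $1,537.50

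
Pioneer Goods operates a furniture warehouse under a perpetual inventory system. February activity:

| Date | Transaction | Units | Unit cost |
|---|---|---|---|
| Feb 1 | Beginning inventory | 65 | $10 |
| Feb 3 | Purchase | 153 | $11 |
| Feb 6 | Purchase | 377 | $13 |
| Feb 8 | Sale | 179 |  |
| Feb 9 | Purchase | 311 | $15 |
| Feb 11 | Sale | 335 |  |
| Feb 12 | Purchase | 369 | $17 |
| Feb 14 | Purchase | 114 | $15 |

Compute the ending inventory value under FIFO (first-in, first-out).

Ending inventory = $13,701

Feb 8, 179 sold [FIFO — oldest first]: 65 @ $10 + 114 @ $11 = $1,904
Feb 11, 335 sold [FIFO — oldest first]: 39 @ $11 + 296 @ $13 = $4,277
Total COGS = $1,904 + $4,277 = $6,181
Ending inventory: 81 @ $13 + 311 @ $15 + 369 @ $17 + 114 @ $15 = $13,701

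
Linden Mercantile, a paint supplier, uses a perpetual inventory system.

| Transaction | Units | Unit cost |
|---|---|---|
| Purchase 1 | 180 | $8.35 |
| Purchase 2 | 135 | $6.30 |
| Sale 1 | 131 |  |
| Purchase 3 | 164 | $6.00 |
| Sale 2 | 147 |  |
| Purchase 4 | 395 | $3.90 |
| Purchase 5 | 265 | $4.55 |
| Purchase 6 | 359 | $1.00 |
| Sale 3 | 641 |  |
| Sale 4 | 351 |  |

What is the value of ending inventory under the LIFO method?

Ending inventory = $1,735.50

Sale 1 (131) [LIFO — newest first]: 131 @ $6.30 = $825.30
Sale 2 (147) [LIFO — newest first]: 147 @ $6.00 = $882.00
Sale 3 (641) [LIFO — newest first]: 359 @ $1.00 + 265 @ $4.55 + 17 @ $3.90 = $1,631.05
Sale 4 (351) [LIFO — newest first]: 351 @ $3.90 = $1,368.90
Total COGS = $825.30 + $882.00 + $1,631.05 + $1,368.90 = $4,707.25
Ending inventory: 180 @ $8.35 + 4 @ $6.30 + 17 @ $6.00 + 27 @ $3.90 = $1,735.50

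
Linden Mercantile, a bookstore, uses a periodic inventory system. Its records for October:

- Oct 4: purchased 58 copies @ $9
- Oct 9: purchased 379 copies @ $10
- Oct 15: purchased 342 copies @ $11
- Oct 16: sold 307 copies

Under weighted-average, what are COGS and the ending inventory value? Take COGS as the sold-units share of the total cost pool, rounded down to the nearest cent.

Oct 16, sell 307: 307/779 × $8,074.00 → $3,181.92
Ending inventory (cost pool remaining) = $4,892.08
Check: goods available $8,074.00 = COGS $3,181.92 + ending $4,892.08

COGS = $3,181.92; ending inventory = $4,892.08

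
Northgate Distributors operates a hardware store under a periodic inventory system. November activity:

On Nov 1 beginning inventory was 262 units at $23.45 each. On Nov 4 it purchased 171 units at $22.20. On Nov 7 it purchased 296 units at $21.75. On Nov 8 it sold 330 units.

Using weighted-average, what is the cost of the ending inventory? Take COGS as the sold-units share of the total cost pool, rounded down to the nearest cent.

Ending inventory = $8,964.15

Nov 8, sell 330: 330/729 × $16,378.10 → $7,413.95
Ending inventory (cost pool remaining) = $8,964.15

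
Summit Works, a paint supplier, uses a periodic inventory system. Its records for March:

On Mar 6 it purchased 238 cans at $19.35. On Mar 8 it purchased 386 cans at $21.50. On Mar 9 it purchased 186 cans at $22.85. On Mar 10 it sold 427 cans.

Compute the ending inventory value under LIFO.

Ending inventory = $7,722.80

Mar 10, 427 sold [LIFO — newest first]: 186 @ $22.85 + 241 @ $21.50 = $9,431.60
Ending inventory: 238 @ $19.35 + 145 @ $21.50 = $7,722.80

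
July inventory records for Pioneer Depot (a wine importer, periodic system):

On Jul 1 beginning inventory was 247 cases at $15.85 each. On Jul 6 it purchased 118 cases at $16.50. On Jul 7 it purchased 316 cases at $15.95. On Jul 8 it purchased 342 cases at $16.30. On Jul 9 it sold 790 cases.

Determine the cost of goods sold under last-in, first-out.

COGS = $12,783.70

Jul 9, 790 sold [LIFO — newest first]: 342 @ $16.30 + 316 @ $15.95 + 118 @ $16.50 + 14 @ $15.85 = $12,783.70
Ending inventory: 233 @ $15.85 = $3,693.05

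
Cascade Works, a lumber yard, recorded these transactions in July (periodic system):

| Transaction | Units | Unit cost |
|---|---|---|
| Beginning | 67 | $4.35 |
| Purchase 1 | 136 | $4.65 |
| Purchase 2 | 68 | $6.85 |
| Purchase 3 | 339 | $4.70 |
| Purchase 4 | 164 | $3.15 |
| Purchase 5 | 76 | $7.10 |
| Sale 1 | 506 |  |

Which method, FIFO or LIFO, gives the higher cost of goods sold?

FIFO COGS: 67 @ $4.35 + 136 @ $4.65 + 68 @ $6.85 + 235 @ $4.70 = $2,494.15
LIFO COGS: 76 @ $7.10 + 164 @ $3.15 + 266 @ $4.70 = $2,306.40

FIFO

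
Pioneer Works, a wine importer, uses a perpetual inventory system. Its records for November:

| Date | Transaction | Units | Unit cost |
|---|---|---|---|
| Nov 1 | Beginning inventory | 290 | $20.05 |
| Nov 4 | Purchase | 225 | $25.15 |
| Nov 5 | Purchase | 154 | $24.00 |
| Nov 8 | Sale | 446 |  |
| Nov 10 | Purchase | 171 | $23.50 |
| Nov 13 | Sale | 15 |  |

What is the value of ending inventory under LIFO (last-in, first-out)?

Ending inventory = $8,137.15

Nov 8, 446 sold [LIFO — newest first]: 154 @ $24.00 + 225 @ $25.15 + 67 @ $20.05 = $10,698.10
Nov 13, 15 sold [LIFO — newest first]: 15 @ $23.50 = $352.50
Total COGS = $10,698.10 + $352.50 = $11,050.60
Ending inventory: 223 @ $20.05 + 156 @ $23.50 = $8,137.15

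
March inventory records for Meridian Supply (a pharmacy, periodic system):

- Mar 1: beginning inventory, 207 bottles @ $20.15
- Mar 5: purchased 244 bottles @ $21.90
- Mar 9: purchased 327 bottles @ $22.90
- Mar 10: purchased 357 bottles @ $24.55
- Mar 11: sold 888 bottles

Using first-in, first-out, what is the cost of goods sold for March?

COGS = $19,703.45

Mar 11, 888 sold [FIFO — oldest first]: 207 @ $20.15 + 244 @ $21.90 + 327 @ $22.90 + 110 @ $24.55 = $19,703.45
Ending inventory: 247 @ $24.55 = $6,063.85
Check: goods available $25,767.30 = COGS $19,703.45 + ending $6,063.85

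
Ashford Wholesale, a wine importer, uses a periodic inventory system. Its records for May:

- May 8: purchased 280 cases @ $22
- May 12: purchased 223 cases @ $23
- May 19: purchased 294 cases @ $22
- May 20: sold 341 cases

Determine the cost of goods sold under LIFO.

May 20, 341 sold [LIFO — newest first]: 294 @ $22 + 47 @ $23 = $7,549
Ending inventory: 280 @ $22 + 176 @ $23 = $10,208
Check: goods available $17,757 = COGS $7,549 + ending $10,208

COGS = $7,549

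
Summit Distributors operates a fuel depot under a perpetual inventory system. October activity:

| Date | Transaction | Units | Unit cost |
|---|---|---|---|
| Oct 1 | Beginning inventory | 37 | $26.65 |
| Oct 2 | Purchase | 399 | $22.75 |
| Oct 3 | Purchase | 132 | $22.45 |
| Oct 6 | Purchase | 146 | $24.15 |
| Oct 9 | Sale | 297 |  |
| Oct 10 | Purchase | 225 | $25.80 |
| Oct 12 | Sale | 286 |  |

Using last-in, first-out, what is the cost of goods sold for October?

Oct 9, 297 sold [LIFO — newest first]: 146 @ $24.15 + 132 @ $22.45 + 19 @ $22.75 = $6,921.55
Oct 12, 286 sold [LIFO — newest first]: 225 @ $25.80 + 61 @ $22.75 = $7,192.75
Total COGS = $6,921.55 + $7,192.75 = $14,114.30
Ending inventory: 37 @ $26.65 + 319 @ $22.75 = $8,243.30

COGS = $14,114.30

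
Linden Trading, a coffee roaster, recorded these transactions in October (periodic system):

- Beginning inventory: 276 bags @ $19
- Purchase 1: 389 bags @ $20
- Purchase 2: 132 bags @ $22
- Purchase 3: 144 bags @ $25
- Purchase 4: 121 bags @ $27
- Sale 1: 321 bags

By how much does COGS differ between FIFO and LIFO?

FIFO COGS: 276 @ $19 + 45 @ $20 = $6,144
LIFO COGS: 121 @ $27 + 144 @ $25 + 56 @ $22 = $8,099
Difference = |$6,144 − $8,099| = $1,955

$1,955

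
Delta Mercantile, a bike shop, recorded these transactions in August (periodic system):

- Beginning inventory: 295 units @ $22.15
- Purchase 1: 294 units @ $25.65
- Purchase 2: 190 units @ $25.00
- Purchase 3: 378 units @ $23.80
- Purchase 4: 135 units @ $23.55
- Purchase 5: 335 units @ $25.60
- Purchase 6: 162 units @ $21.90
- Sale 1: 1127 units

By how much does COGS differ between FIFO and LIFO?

FIFO COGS: 295 @ $22.15 + 294 @ $25.65 + 190 @ $25.00 + 348 @ $23.80 = $27,107.75
LIFO COGS: 162 @ $21.90 + 335 @ $25.60 + 135 @ $23.55 + 378 @ $23.80 + 117 @ $25.00 = $27,224.45
Difference = |$27,107.75 − $27,224.45| = $116.70

$116.70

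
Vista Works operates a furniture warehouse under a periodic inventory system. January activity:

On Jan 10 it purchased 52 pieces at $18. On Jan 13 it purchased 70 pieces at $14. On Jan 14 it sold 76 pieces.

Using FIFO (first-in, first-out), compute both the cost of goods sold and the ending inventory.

Jan 14, 76 sold [FIFO — oldest first]: 52 @ $18 + 24 @ $14 = $1,272
Ending inventory: 46 @ $14 = $644

COGS = $1,272; ending inventory = $644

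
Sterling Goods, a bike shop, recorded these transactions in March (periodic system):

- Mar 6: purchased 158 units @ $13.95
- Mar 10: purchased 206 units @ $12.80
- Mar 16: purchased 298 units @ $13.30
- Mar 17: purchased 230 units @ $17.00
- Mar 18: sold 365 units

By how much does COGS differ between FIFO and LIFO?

$851.30

FIFO COGS: 158 @ $13.95 + 206 @ $12.80 + 1 @ $13.30 = $4,854.20
LIFO COGS: 230 @ $17.00 + 135 @ $13.30 = $5,705.50
Difference = |$4,854.20 − $5,705.50| = $851.30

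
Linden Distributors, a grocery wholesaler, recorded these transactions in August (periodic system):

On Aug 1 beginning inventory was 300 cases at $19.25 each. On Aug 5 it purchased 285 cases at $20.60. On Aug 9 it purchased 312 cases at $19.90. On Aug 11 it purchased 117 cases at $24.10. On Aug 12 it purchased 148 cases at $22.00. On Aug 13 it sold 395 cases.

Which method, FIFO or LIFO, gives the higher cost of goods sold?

FIFO COGS: 300 @ $19.25 + 95 @ $20.60 = $7,732.00
LIFO COGS: 148 @ $22.00 + 117 @ $24.10 + 130 @ $19.90 = $8,662.70

LIFO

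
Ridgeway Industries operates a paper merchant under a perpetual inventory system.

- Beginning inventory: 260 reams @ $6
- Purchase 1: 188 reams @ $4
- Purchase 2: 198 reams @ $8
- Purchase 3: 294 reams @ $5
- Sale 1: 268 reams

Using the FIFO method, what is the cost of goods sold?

COGS = $1,592

Sale 1 (268) [FIFO — oldest first]: 260 @ $6 + 8 @ $4 = $1,592
Ending inventory: 180 @ $4 + 198 @ $8 + 294 @ $5 = $3,774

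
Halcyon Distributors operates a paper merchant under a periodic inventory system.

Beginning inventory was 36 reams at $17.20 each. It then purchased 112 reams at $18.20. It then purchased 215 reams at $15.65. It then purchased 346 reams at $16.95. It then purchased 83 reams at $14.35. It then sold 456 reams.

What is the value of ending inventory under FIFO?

Ending inventory = $5,479.40

Sale 1 (456) [FIFO — oldest first]: 36 @ $17.20 + 112 @ $18.20 + 215 @ $15.65 + 93 @ $16.95 = $7,598.70
Ending inventory: 253 @ $16.95 + 83 @ $14.35 = $5,479.40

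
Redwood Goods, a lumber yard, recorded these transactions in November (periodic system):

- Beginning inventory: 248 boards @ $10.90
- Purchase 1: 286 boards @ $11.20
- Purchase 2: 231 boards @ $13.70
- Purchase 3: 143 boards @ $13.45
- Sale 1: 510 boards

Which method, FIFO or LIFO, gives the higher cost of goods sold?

FIFO COGS: 248 @ $10.90 + 262 @ $11.20 = $5,637.60
LIFO COGS: 143 @ $13.45 + 231 @ $13.70 + 136 @ $11.20 = $6,611.25

LIFO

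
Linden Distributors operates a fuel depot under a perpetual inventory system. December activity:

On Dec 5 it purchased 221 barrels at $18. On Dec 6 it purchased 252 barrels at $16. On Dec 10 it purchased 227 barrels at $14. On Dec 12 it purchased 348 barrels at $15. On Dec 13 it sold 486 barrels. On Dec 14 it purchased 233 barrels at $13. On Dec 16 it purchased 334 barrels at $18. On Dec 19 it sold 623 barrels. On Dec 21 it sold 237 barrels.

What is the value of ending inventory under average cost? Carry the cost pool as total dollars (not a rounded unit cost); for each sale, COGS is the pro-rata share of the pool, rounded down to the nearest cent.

After Dec 5: 221 on hand, pool $3,978.00 (≈ $18.0000 each)
After Dec 6: 473 on hand, pool $8,010.00 (≈ $16.9345 each)
After Dec 10: 700 on hand, pool $11,188.00 (≈ $15.9829 each)
After Dec 12: 1048 on hand, pool $16,408.00 (≈ $15.6565 each)
Dec 13, sell 486: 486/1048 × $16,408.00 → $7,609.05
After Dec 14: 795 on hand, pool $11,827.95 (≈ $14.8779 each)
After Dec 16: 1129 on hand, pool $17,839.95 (≈ $15.8016 each)
Dec 19, sell 623: 623/1129 × $17,839.95 → $9,844.36
Dec 21, sell 237: 237/506 × $7,995.59 → $3,744.97
Total COGS = $7,609.05 + $9,844.36 + $3,744.97 = $21,198.38
Ending inventory (cost pool remaining) = $4,250.62

Ending inventory = $4,250.62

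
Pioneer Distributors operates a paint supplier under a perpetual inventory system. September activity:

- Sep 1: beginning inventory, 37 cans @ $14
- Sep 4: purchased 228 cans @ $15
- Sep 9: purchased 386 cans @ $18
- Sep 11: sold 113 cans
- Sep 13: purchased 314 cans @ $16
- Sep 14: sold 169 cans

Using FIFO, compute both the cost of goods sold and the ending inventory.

COGS = $4,244; ending inventory = $11,666

Sep 11, 113 sold [FIFO — oldest first]: 37 @ $14 + 76 @ $15 = $1,658
Sep 14, 169 sold [FIFO — oldest first]: 152 @ $15 + 17 @ $18 = $2,586
Total COGS = $1,658 + $2,586 = $4,244
Ending inventory: 369 @ $18 + 314 @ $16 = $11,666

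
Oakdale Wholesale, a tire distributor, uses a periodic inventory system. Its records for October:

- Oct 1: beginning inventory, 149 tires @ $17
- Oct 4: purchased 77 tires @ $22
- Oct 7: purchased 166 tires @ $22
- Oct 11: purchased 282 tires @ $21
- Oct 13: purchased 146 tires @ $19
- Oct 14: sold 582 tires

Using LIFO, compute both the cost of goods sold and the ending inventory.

Oct 14, 582 sold [LIFO — newest first]: 146 @ $19 + 282 @ $21 + 154 @ $22 = $12,084
Ending inventory: 149 @ $17 + 77 @ $22 + 12 @ $22 = $4,491
Check: goods available $16,575 = COGS $12,084 + ending $4,491

COGS = $12,084; ending inventory = $4,491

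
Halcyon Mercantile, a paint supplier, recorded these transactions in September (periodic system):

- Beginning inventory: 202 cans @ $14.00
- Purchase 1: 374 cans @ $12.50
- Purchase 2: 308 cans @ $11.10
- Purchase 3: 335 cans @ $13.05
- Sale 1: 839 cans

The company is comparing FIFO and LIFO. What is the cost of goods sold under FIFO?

COGS = $10,422.30

FIFO COGS: 202 @ $14.00 + 374 @ $12.50 + 263 @ $11.10 = $10,422.30
LIFO COGS: 335 @ $13.05 + 308 @ $11.10 + 196 @ $12.50 = $10,240.55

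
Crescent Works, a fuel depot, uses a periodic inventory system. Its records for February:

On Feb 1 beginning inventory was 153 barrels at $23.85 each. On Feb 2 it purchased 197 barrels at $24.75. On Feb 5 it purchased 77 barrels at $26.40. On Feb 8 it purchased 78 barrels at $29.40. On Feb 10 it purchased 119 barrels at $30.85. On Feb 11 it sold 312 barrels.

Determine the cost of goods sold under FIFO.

Feb 11, 312 sold [FIFO — oldest first]: 153 @ $23.85 + 159 @ $24.75 = $7,584.30
Ending inventory: 38 @ $24.75 + 77 @ $26.40 + 78 @ $29.40 + 119 @ $30.85 = $8,937.65

COGS = $7,584.30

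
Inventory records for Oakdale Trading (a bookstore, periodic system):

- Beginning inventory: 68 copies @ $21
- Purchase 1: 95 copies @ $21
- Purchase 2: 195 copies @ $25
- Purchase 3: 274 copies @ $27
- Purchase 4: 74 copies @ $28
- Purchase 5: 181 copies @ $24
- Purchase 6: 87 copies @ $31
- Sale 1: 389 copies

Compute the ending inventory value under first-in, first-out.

Ending inventory = $15,674

Sale 1 (389) [FIFO — oldest first]: 68 @ $21 + 95 @ $21 + 195 @ $25 + 31 @ $27 = $9,135
Ending inventory: 243 @ $27 + 74 @ $28 + 181 @ $24 + 87 @ $31 = $15,674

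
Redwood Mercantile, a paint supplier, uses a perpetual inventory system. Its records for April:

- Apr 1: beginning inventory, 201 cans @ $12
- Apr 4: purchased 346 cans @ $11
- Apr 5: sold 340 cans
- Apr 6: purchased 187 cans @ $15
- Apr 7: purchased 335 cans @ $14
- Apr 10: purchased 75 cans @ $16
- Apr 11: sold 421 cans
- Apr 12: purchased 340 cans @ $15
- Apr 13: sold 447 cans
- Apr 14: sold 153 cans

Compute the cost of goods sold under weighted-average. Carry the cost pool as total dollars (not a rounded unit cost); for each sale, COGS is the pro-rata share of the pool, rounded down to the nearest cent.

After Apr 1: 201 on hand, pool $2,412.00 (≈ $12.0000 each)
After Apr 4: 547 on hand, pool $6,218.00 (≈ $11.3675 each)
Apr 5, sell 340: 340/547 × $6,218.00 → $3,864.93
After Apr 6: 394 on hand, pool $5,158.07 (≈ $13.0915 each)
After Apr 7: 729 on hand, pool $9,848.07 (≈ $13.5090 each)
After Apr 10: 804 on hand, pool $11,048.07 (≈ $13.7414 each)
Apr 11, sell 421: 421/804 × $11,048.07 → $5,785.12
After Apr 12: 723 on hand, pool $10,362.95 (≈ $14.3333 each)
Apr 13, sell 447: 447/723 × $10,362.95 → $6,406.96
Apr 14, sell 153: 153/276 × $3,955.99 → $2,192.99
Total COGS = $3,864.93 + $5,785.12 + $6,406.96 + $2,192.99 = $18,250.00
Ending inventory (cost pool remaining) = $1,763.00
Check: goods available $20,013.00 = COGS $18,250.00 + ending $1,763.00

COGS = $18,250.00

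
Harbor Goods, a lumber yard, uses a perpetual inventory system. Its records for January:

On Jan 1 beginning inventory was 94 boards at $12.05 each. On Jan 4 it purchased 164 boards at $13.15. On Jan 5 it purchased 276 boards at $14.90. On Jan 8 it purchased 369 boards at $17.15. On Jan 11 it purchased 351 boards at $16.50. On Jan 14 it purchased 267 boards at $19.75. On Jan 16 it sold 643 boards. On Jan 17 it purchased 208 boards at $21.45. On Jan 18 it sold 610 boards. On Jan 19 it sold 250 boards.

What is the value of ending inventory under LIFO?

Ending inventory = $2,868.50

Jan 16, 643 sold [LIFO — newest first]: 267 @ $19.75 + 351 @ $16.50 + 25 @ $17.15 = $11,493.50
Jan 18, 610 sold [LIFO — newest first]: 208 @ $21.45 + 344 @ $17.15 + 58 @ $14.90 = $11,225.40
Jan 19, 250 sold [LIFO — newest first]: 218 @ $14.90 + 32 @ $13.15 = $3,669.00
Total COGS = $11,493.50 + $11,225.40 + $3,669.00 = $26,387.90
Ending inventory: 94 @ $12.05 + 132 @ $13.15 = $2,868.50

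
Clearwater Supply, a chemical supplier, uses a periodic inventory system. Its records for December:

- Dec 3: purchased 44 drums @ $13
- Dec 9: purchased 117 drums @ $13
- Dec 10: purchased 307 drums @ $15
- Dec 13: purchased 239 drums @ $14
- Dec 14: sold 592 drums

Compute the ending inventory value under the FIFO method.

Dec 14, 592 sold [FIFO — oldest first]: 44 @ $13 + 117 @ $13 + 307 @ $15 + 124 @ $14 = $8,434
Ending inventory: 115 @ $14 = $1,610
Check: goods available $10,044 = COGS $8,434 + ending $1,610

Ending inventory = $1,610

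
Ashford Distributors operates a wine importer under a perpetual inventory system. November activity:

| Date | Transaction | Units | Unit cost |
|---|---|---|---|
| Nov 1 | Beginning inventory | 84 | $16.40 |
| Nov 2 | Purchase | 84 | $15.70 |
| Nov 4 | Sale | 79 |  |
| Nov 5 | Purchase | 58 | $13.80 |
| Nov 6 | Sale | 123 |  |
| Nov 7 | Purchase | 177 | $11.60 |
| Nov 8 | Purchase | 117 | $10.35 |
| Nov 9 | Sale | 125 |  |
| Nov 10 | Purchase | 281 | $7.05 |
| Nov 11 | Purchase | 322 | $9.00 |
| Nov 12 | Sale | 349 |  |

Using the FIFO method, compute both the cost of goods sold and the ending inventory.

COGS = $7,860.75; ending inventory = $3,779.25

Nov 4, 79 sold [FIFO — oldest first]: 79 @ $16.40 = $1,295.60
Nov 6, 123 sold [FIFO — oldest first]: 5 @ $16.40 + 84 @ $15.70 + 34 @ $13.80 = $1,870.00
Nov 9, 125 sold [FIFO — oldest first]: 24 @ $13.80 + 101 @ $11.60 = $1,502.80
Nov 12, 349 sold [FIFO — oldest first]: 76 @ $11.60 + 117 @ $10.35 + 156 @ $7.05 = $3,192.35
Total COGS = $1,295.60 + $1,870.00 + $1,502.80 + $3,192.35 = $7,860.75
Ending inventory: 125 @ $7.05 + 322 @ $9.00 = $3,779.25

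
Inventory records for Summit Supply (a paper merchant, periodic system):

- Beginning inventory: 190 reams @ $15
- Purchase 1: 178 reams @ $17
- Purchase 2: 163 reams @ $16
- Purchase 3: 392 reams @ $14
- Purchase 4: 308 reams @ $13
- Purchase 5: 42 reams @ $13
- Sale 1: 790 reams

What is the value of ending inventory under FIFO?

Sale 1 (790) [FIFO — oldest first]: 190 @ $15 + 178 @ $17 + 163 @ $16 + 259 @ $14 = $12,110
Ending inventory: 133 @ $14 + 308 @ $13 + 42 @ $13 = $6,412

Ending inventory = $6,412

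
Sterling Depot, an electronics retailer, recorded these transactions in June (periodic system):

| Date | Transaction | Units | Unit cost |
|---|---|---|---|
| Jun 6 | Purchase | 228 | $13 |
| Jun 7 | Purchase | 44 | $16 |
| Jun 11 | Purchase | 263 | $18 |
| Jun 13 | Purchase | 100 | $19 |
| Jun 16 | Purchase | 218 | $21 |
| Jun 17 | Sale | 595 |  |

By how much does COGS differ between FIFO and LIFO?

FIFO COGS: 228 @ $13 + 44 @ $16 + 263 @ $18 + 60 @ $19 = $9,542
LIFO COGS: 218 @ $21 + 100 @ $19 + 263 @ $18 + 14 @ $16 = $11,436
Difference = |$9,542 − $11,436| = $1,894

$1,894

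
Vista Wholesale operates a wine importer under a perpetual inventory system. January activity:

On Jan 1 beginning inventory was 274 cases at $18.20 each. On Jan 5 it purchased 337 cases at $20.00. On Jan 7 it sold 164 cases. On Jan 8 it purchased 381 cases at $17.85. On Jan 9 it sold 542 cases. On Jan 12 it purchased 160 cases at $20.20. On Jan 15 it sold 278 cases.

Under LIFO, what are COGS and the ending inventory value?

Jan 7, 164 sold [LIFO — newest first]: 164 @ $20.00 = $3,280.00
Jan 9, 542 sold [LIFO — newest first]: 381 @ $17.85 + 161 @ $20.00 = $10,020.85
Jan 15, 278 sold [LIFO — newest first]: 160 @ $20.20 + 12 @ $20.00 + 106 @ $18.20 = $5,401.20
Total COGS = $3,280.00 + $10,020.85 + $5,401.20 = $18,702.05
Ending inventory: 168 @ $18.20 = $3,057.60
Check: goods available $21,759.65 = COGS $18,702.05 + ending $3,057.60

COGS = $18,702.05; ending inventory = $3,057.60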